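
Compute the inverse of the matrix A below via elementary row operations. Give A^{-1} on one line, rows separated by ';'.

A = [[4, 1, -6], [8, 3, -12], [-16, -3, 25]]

Gauss-Jordan on [A | I]:
R1 <- (1/4)*R1:  [    1   1/4  -3/2  |   1/4     0     0 ]
R2 <- R2 - (8)*R1:  [  0   1   0  |  -2   1   0 ]
R3 <- R3 - (-16)*R1:  [ 0  1  1  |  4  0  1 ]
R1 <- R1 - (1/4)*R2:  [    1     0  -3/2  |   3/4  -1/4     0 ]
R3 <- R3 - (1)*R2:  [  0   0   1  |   6  -1   1 ]
R1 <- R1 - (-3/2)*R3:  [    1     0     0  |  39/4  -7/4   3/2 ]
Right block of [I | A^{-1}] is the inverse:
[ 39/4  -7/4  3/2 ]
[   -2     1    0 ]
[    6    -1    1 ]

inverse = [39/4 -7/4 3/2; -2 1 0; 6 -1 1]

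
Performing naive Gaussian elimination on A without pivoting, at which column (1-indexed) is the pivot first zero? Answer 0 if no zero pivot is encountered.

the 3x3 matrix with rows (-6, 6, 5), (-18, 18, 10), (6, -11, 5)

Naive forward elimination:
R2 <- R2 - (3)*R1:  [  0   0  -5 ]
R3 <- R3 - (-1)*R1:  [  0  -5  10 ]
Matrix at this point:
[ -6   6   5 ]
[  0   0  -5 ]
[  0  -5  10 ]
Pivot entry (2,2) is zero but row 3 has -5 in column 2 -> naive elimination stops; a row interchange (e.g. R2 <-> R3) would be required here.

first zero-pivot column = 2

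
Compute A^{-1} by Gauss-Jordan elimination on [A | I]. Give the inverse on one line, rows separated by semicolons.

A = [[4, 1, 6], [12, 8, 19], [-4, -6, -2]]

inverse = [49/50 -17/50 -29/100; -13/25 4/25 -1/25; -2/5 1/5 1/5]

Gauss-Jordan on [A | I]:
R1 <- (1/4)*R1:  [   1  1/4  3/2  |  1/4    0    0 ]
R2 <- R2 - (12)*R1:  [  0   5   1  |  -3   1   0 ]
R3 <- R3 - (-4)*R1:  [  0  -5   4  |   1   0   1 ]
R2 <- (1/5)*R2:  [    0     1   1/5  |  -3/5   1/5     0 ]
R1 <- R1 - (1/4)*R2:  [     1      0  29/20  |    2/5  -1/20      0 ]
R3 <- R3 - (-5)*R2:  [  0   0   5  |  -2   1   1 ]
R3 <- (1/5)*R3:  [    0     0     1  |  -2/5   1/5   1/5 ]
R1 <- R1 - (29/20)*R3:  [       1        0        0  |    49/50   -17/50  -29/100 ]
R2 <- R2 - (1/5)*R3:  [      0       1       0  |  -13/25    4/25   -1/25 ]
Right block of [I | A^{-1}] is the inverse:
[  49/50  -17/50  -29/100 ]
[ -13/25    4/25    -1/25 ]
[   -2/5     1/5      1/5 ]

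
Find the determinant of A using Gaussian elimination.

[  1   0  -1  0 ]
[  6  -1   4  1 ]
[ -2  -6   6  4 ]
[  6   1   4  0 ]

Forward elimination:
R2 <- R2 - (6)*R1:  [  0  -1  10   1 ]
R3 <- R3 - (-2)*R1:  [  0  -6   4   4 ]
R4 <- R4 - (6)*R1:  [  0   1  10   0 ]
R3 <- R3 - (6)*R2:  [   0    0  -56   -2 ]
R4 <- R4 - (-1)*R2:  [  0   0  20   1 ]
R4 <- R4 - (-5/14)*R3:  [   0    0    0  2/7 ]
Upper-triangular form:
[ 1   0   -1    0 ]
[ 0  -1   10    1 ]
[ 0   0  -56   -2 ]
[ 0   0    0  2/7 ]
det(A) = (-1)^0 * (1) * (-1) * (-56) * (2/7) = 16  (0 row swaps -> sign +1)

det(A) = 16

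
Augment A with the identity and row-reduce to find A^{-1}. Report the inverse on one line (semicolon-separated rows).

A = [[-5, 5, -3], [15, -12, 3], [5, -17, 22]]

inverse = [-71/25 -59/75 -7/25; -21/5 -19/15 -2/5; -13/5 -4/5 -1/5]

Gauss-Jordan on [A | I]:
R1 <- (1/-5)*R1:  [    1    -1   3/5  |  -1/5     0     0 ]
R2 <- R2 - (15)*R1:  [  0   3  -6  |   3   1   0 ]
R3 <- R3 - (5)*R1:  [   0  -12   19  |    1    0    1 ]
R2 <- (1/3)*R2:  [   0    1   -2  |    1  1/3    0 ]
R1 <- R1 - (-1)*R2:  [    1     0  -7/5  |   4/5   1/3     0 ]
R3 <- R3 - (-12)*R2:  [  0   0  -5  |  13   4   1 ]
R3 <- (1/-5)*R3:  [     0      0      1  |  -13/5   -4/5   -1/5 ]
R1 <- R1 - (-7/5)*R3:  [      1       0       0  |  -71/25  -59/75   -7/25 ]
R2 <- R2 - (-2)*R3:  [      0       1       0  |   -21/5  -19/15    -2/5 ]
Right block of [I | A^{-1}] is the inverse:
[ -71/25  -59/75  -7/25 ]
[  -21/5  -19/15   -2/5 ]
[  -13/5    -4/5   -1/5 ]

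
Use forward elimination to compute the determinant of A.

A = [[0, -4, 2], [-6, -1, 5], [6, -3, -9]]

Forward elimination:
R1 <-> R2   (pivot in column 1 was zero)
[ -6  -1   5 ]
[  0  -4   2 ]
[  6  -3  -9 ]
R3 <- R3 - (-1)*R1:  [  0  -4  -4 ]
R3 <- R3 - (1)*R2:  [  0   0  -6 ]
Upper-triangular form:
[ -6  -1   5 ]
[  0  -4   2 ]
[  0   0  -6 ]
det(A) = (-1)^1 * (-6) * (-4) * (-6) = 144  (1 row swap -> sign -1)

det(A) = 144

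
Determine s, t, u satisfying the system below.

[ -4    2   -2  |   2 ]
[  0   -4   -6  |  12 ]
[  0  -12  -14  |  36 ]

(-2, -3, 0)

Forward elimination on [A|b]:
R3 <- R3 - (3)*R2:  [ 0  0  4  0 ]
Row echelon form:
[ -4   2  -2  |   2 ]
[  0  -4  -6  |  12 ]
[  0   0   4  |   0 ]
Back-substitution:
u = (0) / 4 = 0
t = (12 - (-6)*(0)) / -4 = -3
s = (2 - (2)*(-3) - (-2)*(0)) / -4 = -2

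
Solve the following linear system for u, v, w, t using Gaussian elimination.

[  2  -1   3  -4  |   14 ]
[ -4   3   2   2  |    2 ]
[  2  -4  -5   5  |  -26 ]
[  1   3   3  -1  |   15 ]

(1, 2, 2, -2)

Forward elimination on [A|b]:
R2 <- R2 - (-2)*R1:  [  0   1   8  -6  30 ]
R3 <- R3 - (1)*R1:  [   0   -3   -8    9  -40 ]
R4 <- R4 - (1/2)*R1:  [   0  7/2  3/2    1    8 ]
R3 <- R3 - (-3)*R2:  [  0   0  16  -9  50 ]
R4 <- R4 - (7/2)*R2:  [     0      0  -53/2     22    -97 ]
R4 <- R4 - (-53/32)*R3:  [       0        0        0   227/32  -227/16 ]
Row echelon form:
[ 2  -1   3      -4  |       14 ]
[ 0   1   8      -6  |       30 ]
[ 0   0  16      -9  |       50 ]
[ 0   0   0  227/32  |  -227/16 ]
Back-substitution:
t = (-227/16) / (227/32) = -2
w = (50 - (-9)*(-2)) / 16 = 2
v = (30 - (8)*(2) - (-6)*(-2)) / 1 = 2
u = (14 - (-1)*(2) - (3)*(2) - (-4)*(-2)) / 2 = 1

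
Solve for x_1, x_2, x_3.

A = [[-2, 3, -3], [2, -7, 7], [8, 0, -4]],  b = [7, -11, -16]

Forward elimination on [A|b]:
R2 <- R2 - (-1)*R1:  [  0  -4   4  -4 ]
R3 <- R3 - (-4)*R1:  [   0   12  -16   12 ]
R3 <- R3 - (-3)*R2:  [  0   0  -4   0 ]
Row echelon form:
[ -2   3  -3  |   7 ]
[  0  -4   4  |  -4 ]
[  0   0  -4  |   0 ]
Back-substitution:
x_3 = (0) / -4 = 0
x_2 = (-4 - (4)*(0)) / -4 = 1
x_1 = (7 - (3)*(1) - (-3)*(0)) / -2 = -2

(-2, 1, 0)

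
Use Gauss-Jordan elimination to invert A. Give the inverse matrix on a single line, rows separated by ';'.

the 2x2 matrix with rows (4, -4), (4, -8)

inverse = [1/2 -1/4; 1/4 -1/4]

Gauss-Jordan on [A | I]:
R1 <- (1/4)*R1:  [   1   -1  |  1/4    0 ]
R2 <- R2 - (4)*R1:  [  0  -4  |  -1   1 ]
R2 <- (1/-4)*R2:  [    0     1  |   1/4  -1/4 ]
R1 <- R1 - (-1)*R2:  [    1     0  |   1/2  -1/4 ]
Right block of [I | A^{-1}] is the inverse:
[ 1/2  -1/4 ]
[ 1/4  -1/4 ]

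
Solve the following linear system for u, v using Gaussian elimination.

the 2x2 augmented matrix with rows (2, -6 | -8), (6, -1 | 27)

Forward elimination on [A|b]:
R2 <- R2 - (3)*R1:  [  0  17  51 ]
Row echelon form:
[ 2  -6  |  -8 ]
[ 0  17  |  51 ]
Back-substitution:
v = (51) / 17 = 3
u = (-8 - (-6)*(3)) / 2 = 5

(5, 3)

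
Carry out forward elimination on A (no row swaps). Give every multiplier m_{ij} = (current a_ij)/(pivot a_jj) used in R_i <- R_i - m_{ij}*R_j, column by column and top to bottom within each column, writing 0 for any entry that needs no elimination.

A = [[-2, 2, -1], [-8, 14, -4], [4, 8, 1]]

multipliers: 4, -2, 2

Forward elimination:
R2 <- R2 - (4)*R1:  [ 0  6  0 ]
R3 <- R3 - (-2)*R1:  [  0  12  -1 ]
R3 <- R3 - (2)*R2:  [  0   0  -1 ]
Multipliers (in order of application): m_{21} = 4, m_{31} = -2, m_{32} = 2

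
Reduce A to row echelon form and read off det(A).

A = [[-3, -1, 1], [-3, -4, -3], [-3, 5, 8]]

Forward elimination:
R2 <- R2 - (1)*R1:  [  0  -3  -4 ]
R3 <- R3 - (1)*R1:  [ 0  6  7 ]
R3 <- R3 - (-2)*R2:  [  0   0  -1 ]
Upper-triangular form:
[ -3  -1   1 ]
[  0  -3  -4 ]
[  0   0  -1 ]
det(A) = (-1)^0 * (-3) * (-3) * (-1) = -9  (0 row swaps -> sign +1)

det(A) = -9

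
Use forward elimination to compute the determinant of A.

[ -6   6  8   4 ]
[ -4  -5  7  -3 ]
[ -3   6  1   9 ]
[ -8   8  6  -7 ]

Forward elimination:
R2 <- R2 - (2/3)*R1:  [     0     -9    5/3  -17/3 ]
R3 <- R3 - (1/2)*R1:  [  0   3  -3   7 ]
R4 <- R4 - (4/3)*R1:  [     0      0  -14/3  -37/3 ]
R3 <- R3 - (-1/3)*R2:  [     0      0  -22/9   46/9 ]
R4 <- R4 - (21/11)*R3:  [       0        0        0  -243/11 ]
Upper-triangular form:
[ -6   6      8        4 ]
[  0  -9    5/3    -17/3 ]
[  0   0  -22/9     46/9 ]
[  0   0      0  -243/11 ]
det(A) = (-1)^0 * (-6) * (-9) * (-22/9) * (-243/11) = 2916  (0 row swaps -> sign +1)

det(A) = 2916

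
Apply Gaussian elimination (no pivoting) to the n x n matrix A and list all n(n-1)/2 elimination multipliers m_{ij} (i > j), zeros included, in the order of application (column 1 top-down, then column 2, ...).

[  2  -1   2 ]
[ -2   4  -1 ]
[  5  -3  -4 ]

Forward elimination:
R2 <- R2 - (-1)*R1:  [ 0  3  1 ]
R3 <- R3 - (5/2)*R1:  [    0  -1/2    -9 ]
R3 <- R3 - (-1/6)*R2:  [     0      0  -53/6 ]
Multipliers (in order of application): m_{21} = -1, m_{31} = 5/2, m_{32} = -1/6

multipliers: -1, 5/2, -1/6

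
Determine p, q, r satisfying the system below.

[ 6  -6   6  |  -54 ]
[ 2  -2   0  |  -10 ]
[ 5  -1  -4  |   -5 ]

(-4, 1, -4)

Forward elimination on [A|b]:
R2 <- R2 - (1/3)*R1:  [  0   0  -2   8 ]
R3 <- R3 - (5/6)*R1:  [  0   4  -9  40 ]
R2 <-> R3   (pivot in column 2 was zero)
[ 6  -6   6  -54 ]
[ 0   4  -9   40 ]
[ 0   0  -2    8 ]
Row echelon form:
[ 6  -6   6  |  -54 ]
[ 0   4  -9  |   40 ]
[ 0   0  -2  |    8 ]
Back-substitution:
r = (8) / -2 = -4
q = (40 - (-9)*(-4)) / 4 = 1
p = (-54 - (-6)*(1) - (6)*(-4)) / 6 = -4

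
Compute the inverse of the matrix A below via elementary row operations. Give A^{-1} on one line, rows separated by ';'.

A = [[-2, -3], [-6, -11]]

inverse = [-11/4 3/4; 3/2 -1/2]

Gauss-Jordan on [A | I]:
R1 <- (1/-2)*R1:  [    1   3/2  |  -1/2     0 ]
R2 <- R2 - (-6)*R1:  [  0  -2  |  -3   1 ]
R2 <- (1/-2)*R2:  [    0     1  |   3/2  -1/2 ]
R1 <- R1 - (3/2)*R2:  [     1      0  |  -11/4    3/4 ]
Right block of [I | A^{-1}] is the inverse:
[ -11/4   3/4 ]
[   3/2  -1/2 ]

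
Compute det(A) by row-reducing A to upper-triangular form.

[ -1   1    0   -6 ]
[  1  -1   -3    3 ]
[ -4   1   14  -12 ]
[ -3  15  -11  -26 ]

Forward elimination:
R2 <- R2 - (-1)*R1:  [  0   0  -3  -3 ]
R3 <- R3 - (4)*R1:  [  0  -3  14  12 ]
R4 <- R4 - (3)*R1:  [   0   12  -11   -8 ]
R2 <-> R3   (pivot in column 2 was zero)
[ -1   1    0  -6 ]
[  0  -3   14  12 ]
[  0   0   -3  -3 ]
[  0  12  -11  -8 ]
R4 <- R4 - (-4)*R2:  [  0   0  45  40 ]
R4 <- R4 - (-15)*R3:  [  0   0   0  -5 ]
Upper-triangular form:
[ -1   1   0  -6 ]
[  0  -3  14  12 ]
[  0   0  -3  -3 ]
[  0   0   0  -5 ]
det(A) = (-1)^1 * (-1) * (-3) * (-3) * (-5) = -45  (1 row swap -> sign -1)

det(A) = -45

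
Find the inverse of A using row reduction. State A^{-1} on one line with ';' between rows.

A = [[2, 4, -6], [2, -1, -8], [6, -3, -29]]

Gauss-Jordan on [A | I]:
R1 <- (1/2)*R1:  [   1    2   -3  |  1/2    0    0 ]
R2 <- R2 - (2)*R1:  [  0  -5  -2  |  -1   1   0 ]
R3 <- R3 - (6)*R1:  [   0  -15  -11  |   -3    0    1 ]
R2 <- (1/-5)*R2:  [    0     1   2/5  |   1/5  -1/5     0 ]
R1 <- R1 - (2)*R2:  [     1      0  -19/5  |   1/10    2/5      0 ]
R3 <- R3 - (-15)*R2:  [  0   0  -5  |   0  -3   1 ]
R3 <- (1/-5)*R3:  [    0     0     1  |     0   3/5  -1/5 ]
R1 <- R1 - (-19/5)*R3:  [      1       0       0  |    1/10   67/25  -19/25 ]
R2 <- R2 - (2/5)*R3:  [      0       1       0  |     1/5  -11/25    2/25 ]
Right block of [I | A^{-1}] is the inverse:
[ 1/10   67/25  -19/25 ]
[  1/5  -11/25    2/25 ]
[    0     3/5    -1/5 ]

inverse = [1/10 67/25 -19/25; 1/5 -11/25 2/25; 0 3/5 -1/5]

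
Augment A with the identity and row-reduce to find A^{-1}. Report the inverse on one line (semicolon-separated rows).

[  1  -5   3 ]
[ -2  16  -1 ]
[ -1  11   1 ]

inverse = [-9/2 -19/3 43/6; -1/2 -2/3 5/6; 1 1 -1]

Gauss-Jordan on [A | I]:
R2 <- R2 - (-2)*R1:  [ 0  6  5  |  2  1  0 ]
R3 <- R3 - (-1)*R1:  [ 0  6  4  |  1  0  1 ]
R2 <- (1/6)*R2:  [   0    1  5/6  |  1/3  1/6    0 ]
R1 <- R1 - (-5)*R2:  [    1     0  43/6  |   8/3   5/6     0 ]
R3 <- R3 - (6)*R2:  [  0   0  -1  |  -1  -1   1 ]
R3 <- (1/-1)*R3:  [  0   0   1  |   1   1  -1 ]
R1 <- R1 - (43/6)*R3:  [     1      0      0  |   -9/2  -19/3   43/6 ]
R2 <- R2 - (5/6)*R3:  [    0     1     0  |  -1/2  -2/3   5/6 ]
Right block of [I | A^{-1}] is the inverse:
[ -9/2  -19/3  43/6 ]
[ -1/2   -2/3   5/6 ]
[    1      1    -1 ]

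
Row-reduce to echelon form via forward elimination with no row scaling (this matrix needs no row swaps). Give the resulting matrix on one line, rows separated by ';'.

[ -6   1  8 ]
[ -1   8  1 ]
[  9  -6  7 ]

REF = [-6 1 8; 0 47/6 -1/3; 0 0 884/47]

Forward elimination:
R2 <- R2 - (1/6)*R1:  [    0  47/6  -1/3 ]
R3 <- R3 - (-3/2)*R1:  [    0  -9/2    19 ]
R3 <- R3 - (-27/47)*R2:  [      0       0  884/47 ]
Row echelon form:
[ -6     1       8 ]
[  0  47/6    -1/3 ]
[  0     0  884/47 ]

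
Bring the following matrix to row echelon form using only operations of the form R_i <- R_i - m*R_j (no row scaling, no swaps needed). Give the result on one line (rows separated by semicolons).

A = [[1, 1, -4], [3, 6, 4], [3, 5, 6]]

Forward elimination:
R2 <- R2 - (3)*R1:  [  0   3  16 ]
R3 <- R3 - (3)*R1:  [  0   2  18 ]
R3 <- R3 - (2/3)*R2:  [    0     0  22/3 ]
Row echelon form:
[ 1  1    -4 ]
[ 0  3    16 ]
[ 0  0  22/3 ]

REF = [1 1 -4; 0 3 16; 0 0 22/3]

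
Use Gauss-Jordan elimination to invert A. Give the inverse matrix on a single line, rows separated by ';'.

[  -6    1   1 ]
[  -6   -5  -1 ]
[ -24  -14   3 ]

Gauss-Jordan on [A | I]:
R1 <- (1/-6)*R1:  [    1  -1/6  -1/6  |  -1/6     0     0 ]
R2 <- R2 - (-6)*R1:  [  0  -6  -2  |  -1   1   0 ]
R3 <- R3 - (-24)*R1:  [   0  -18   -1  |   -4    0    1 ]
R2 <- (1/-6)*R2:  [    0     1   1/3  |   1/6  -1/6     0 ]
R1 <- R1 - (-1/6)*R2:  [     1      0   -1/9  |  -5/36  -1/36      0 ]
R3 <- R3 - (-18)*R2:  [  0   0   5  |  -1  -3   1 ]
R3 <- (1/5)*R3:  [    0     0     1  |  -1/5  -3/5   1/5 ]
R1 <- R1 - (-1/9)*R3:  [       1        0        0  |  -29/180  -17/180     1/45 ]
R2 <- R2 - (1/3)*R3:  [     0      1      0  |   7/30   1/30  -1/15 ]
Right block of [I | A^{-1}] is the inverse:
[ -29/180  -17/180   1/45 ]
[    7/30     1/30  -1/15 ]
[    -1/5     -3/5    1/5 ]

inverse = [-29/180 -17/180 1/45; 7/30 1/30 -1/15; -1/5 -3/5 1/5]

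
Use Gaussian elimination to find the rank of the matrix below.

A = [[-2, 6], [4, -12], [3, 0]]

Row reduction:
R2 <- R2 - (-2)*R1:  [ 0  0 ]
R3 <- R3 - (-3/2)*R1:  [ 0  9 ]
R2 <-> R3   (pivot in column 2 was zero)
[ -2  6 ]
[  0  9 ]
[  0  0 ]
Row echelon form:
[ -2  6 ]
[  0  9 ]
[  0  0 ]
Nonzero rows / pivot columns: 2

rank(A) = 2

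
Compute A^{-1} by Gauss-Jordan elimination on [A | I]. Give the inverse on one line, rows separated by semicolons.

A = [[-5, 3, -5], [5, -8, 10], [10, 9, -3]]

inverse = [-33/25 -18/25 -1/5; 23/10 13/10 1/2; 5/2 3/2 1/2]

Gauss-Jordan on [A | I]:
R1 <- (1/-5)*R1:  [    1  -3/5     1  |  -1/5     0     0 ]
R2 <- R2 - (5)*R1:  [  0  -5   5  |   1   1   0 ]
R3 <- R3 - (10)*R1:  [   0   15  -13  |    2    0    1 ]
R2 <- (1/-5)*R2:  [    0     1    -1  |  -1/5  -1/5     0 ]
R1 <- R1 - (-3/5)*R2:  [     1      0    2/5  |  -8/25  -3/25      0 ]
R3 <- R3 - (15)*R2:  [ 0  0  2  |  5  3  1 ]
R3 <- (1/2)*R3:  [   0    0    1  |  5/2  3/2  1/2 ]
R1 <- R1 - (2/5)*R3:  [      1       0       0  |  -33/25  -18/25    -1/5 ]
R2 <- R2 - (-1)*R3:  [     0      1      0  |  23/10  13/10    1/2 ]
Right block of [I | A^{-1}] is the inverse:
[ -33/25  -18/25  -1/5 ]
[  23/10   13/10   1/2 ]
[    5/2     3/2   1/2 ]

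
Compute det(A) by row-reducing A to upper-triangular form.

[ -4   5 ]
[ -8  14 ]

det(A) = -16

Forward elimination:
R2 <- R2 - (2)*R1:  [ 0  4 ]
Upper-triangular form:
[ -4  5 ]
[  0  4 ]
det(A) = (-1)^0 * (-4) * (4) = -16  (0 row swaps -> sign +1)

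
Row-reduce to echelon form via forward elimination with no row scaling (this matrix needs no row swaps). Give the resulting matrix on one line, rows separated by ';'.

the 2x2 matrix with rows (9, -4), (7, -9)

REF = [9 -4; 0 -53/9]

Forward elimination:
R2 <- R2 - (7/9)*R1:  [     0  -53/9 ]
Row echelon form:
[ 9     -4 ]
[ 0  -53/9 ]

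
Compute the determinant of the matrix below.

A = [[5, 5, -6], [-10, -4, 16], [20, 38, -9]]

det(A) = 90

Forward elimination:
R2 <- R2 - (-2)*R1:  [ 0  6  4 ]
R3 <- R3 - (4)*R1:  [  0  18  15 ]
R3 <- R3 - (3)*R2:  [ 0  0  3 ]
Upper-triangular form:
[ 5  5  -6 ]
[ 0  6   4 ]
[ 0  0   3 ]
det(A) = (-1)^0 * (5) * (6) * (3) = 90  (0 row swaps -> sign +1)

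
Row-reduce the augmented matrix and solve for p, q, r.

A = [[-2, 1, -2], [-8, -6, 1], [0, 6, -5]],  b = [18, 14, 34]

Forward elimination on [A|b]:
R2 <- R2 - (4)*R1:  [   0  -10    9  -58 ]
R3 <- R3 - (-3/5)*R2:  [    0     0   2/5  -4/5 ]
Row echelon form:
[ -2    1   -2  |    18 ]
[  0  -10    9  |   -58 ]
[  0    0  2/5  |  -4/5 ]
Back-substitution:
r = (-4/5) / (2/5) = -2
q = (-58 - (9)*(-2)) / -10 = 4
p = (18 - (1)*(4) - (-2)*(-2)) / -2 = -5

(-5, 4, -2)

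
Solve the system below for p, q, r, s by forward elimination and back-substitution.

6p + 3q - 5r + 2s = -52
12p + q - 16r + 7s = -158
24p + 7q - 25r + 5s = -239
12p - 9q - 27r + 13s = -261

Forward elimination on [A|b]:
R2 <- R2 - (2)*R1:  [   0   -5   -6    3  -54 ]
R3 <- R3 - (4)*R1:  [   0   -5   -5   -3  -31 ]
R4 <- R4 - (2)*R1:  [    0   -15   -17     9  -157 ]
R3 <- R3 - (1)*R2:  [  0   0   1  -6  23 ]
R4 <- R4 - (3)*R2:  [ 0  0  1  0  5 ]
R4 <- R4 - (1)*R3:  [   0    0    0    6  -18 ]
Row echelon form:
[ 6   3  -5   2  |  -52 ]
[ 0  -5  -6   3  |  -54 ]
[ 0   0   1  -6  |   23 ]
[ 0   0   0   6  |  -18 ]
Back-substitution:
s = (-18) / 6 = -3
r = (23 - (-6)*(-3)) / 1 = 5
q = (-54 - (-6)*(5) - (3)*(-3)) / -5 = 3
p = (-52 - (3)*(3) - (-5)*(5) - (2)*(-3)) / 6 = -5

(-5, 3, 5, -3)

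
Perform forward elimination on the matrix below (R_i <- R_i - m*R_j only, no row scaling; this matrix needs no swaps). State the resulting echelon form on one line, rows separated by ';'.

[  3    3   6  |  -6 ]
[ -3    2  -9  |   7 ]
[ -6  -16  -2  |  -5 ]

REF = [3 3 6 -6; 0 5 -3 1; 0 0 4 -15]

Forward elimination:
R2 <- R2 - (-1)*R1:  [  0   5  -3   1 ]
R3 <- R3 - (-2)*R1:  [   0  -10   10  -17 ]
R3 <- R3 - (-2)*R2:  [   0    0    4  -15 ]
Row echelon form:
[ 3  3   6  |   -6 ]
[ 0  5  -3  |    1 ]
[ 0  0   4  |  -15 ]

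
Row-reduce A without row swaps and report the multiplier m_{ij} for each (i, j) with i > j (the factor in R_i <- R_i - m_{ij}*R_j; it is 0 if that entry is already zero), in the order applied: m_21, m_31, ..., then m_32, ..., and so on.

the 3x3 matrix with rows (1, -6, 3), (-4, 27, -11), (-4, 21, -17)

multipliers: -4, -4, -1

Forward elimination:
R2 <- R2 - (-4)*R1:  [ 0  3  1 ]
R3 <- R3 - (-4)*R1:  [  0  -3  -5 ]
R3 <- R3 - (-1)*R2:  [  0   0  -4 ]
Multipliers (in order of application): m_{21} = -4, m_{31} = -4, m_{32} = -1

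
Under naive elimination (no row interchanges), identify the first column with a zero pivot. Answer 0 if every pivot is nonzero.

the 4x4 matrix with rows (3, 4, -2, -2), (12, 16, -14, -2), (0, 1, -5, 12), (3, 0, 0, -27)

Naive forward elimination:
R2 <- R2 - (4)*R1:  [  0   0  -6   6 ]
R4 <- R4 - (1)*R1:  [   0   -4    2  -25 ]
Matrix at this point:
[ 3   4  -2   -2 ]
[ 0   0  -6    6 ]
[ 0   1  -5   12 ]
[ 0  -4   2  -25 ]
Pivot entry (2,2) is zero but row 3 has 1 in column 2 -> naive elimination stops; a row interchange (e.g. R2 <-> R3) would be required here.

first zero-pivot column = 2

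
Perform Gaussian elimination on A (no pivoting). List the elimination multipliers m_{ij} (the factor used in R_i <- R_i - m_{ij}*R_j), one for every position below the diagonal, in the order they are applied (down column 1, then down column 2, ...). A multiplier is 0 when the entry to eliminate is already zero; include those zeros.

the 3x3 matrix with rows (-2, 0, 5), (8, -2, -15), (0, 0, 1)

multipliers: -4, 0, 0

Forward elimination:
R2 <- R2 - (-4)*R1:  [  0  -2   5 ]
R3: entry in column 1 is already 0 -> m_{31} = 0 (no row operation needed)
R3: entry in column 2 is already 0 -> m_{32} = 0 (no row operation needed)
Multipliers (in order of application): m_{21} = -4, m_{31} = 0, m_{32} = 0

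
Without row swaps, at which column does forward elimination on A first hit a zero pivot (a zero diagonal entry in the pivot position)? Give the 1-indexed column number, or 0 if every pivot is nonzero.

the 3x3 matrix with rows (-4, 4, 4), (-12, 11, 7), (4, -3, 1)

Naive forward elimination:
R2 <- R2 - (3)*R1:  [  0  -1  -5 ]
R3 <- R3 - (-1)*R1:  [ 0  1  5 ]
R3 <- R3 - (-1)*R2:  [ 0  0  0 ]
Matrix at this point:
[ -4   4   4 ]
[  0  -1  -5 ]
[  0   0   0 ]
Pivot entry (3,3) in the last row is zero and there are no rows below to swap with -> zero pivot in column 3 (A is singular).

first zero-pivot column = 3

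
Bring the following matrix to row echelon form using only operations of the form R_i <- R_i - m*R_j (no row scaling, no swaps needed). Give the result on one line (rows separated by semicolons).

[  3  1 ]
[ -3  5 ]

REF = [3 1; 0 6]

Forward elimination:
R2 <- R2 - (-1)*R1:  [ 0  6 ]
Row echelon form:
[ 3  1 ]
[ 0  6 ]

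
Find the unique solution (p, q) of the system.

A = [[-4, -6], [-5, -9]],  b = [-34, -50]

Forward elimination on [A|b]:
R2 <- R2 - (5/4)*R1:  [     0   -3/2  -15/2 ]
Row echelon form:
[ -4    -6  |    -34 ]
[  0  -3/2  |  -15/2 ]
Back-substitution:
q = (-15/2) / (-3/2) = 5
p = (-34 - (-6)*(5)) / -4 = 1

(1, 5)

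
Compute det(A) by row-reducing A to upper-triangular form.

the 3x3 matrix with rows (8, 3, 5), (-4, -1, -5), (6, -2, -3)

Forward elimination:
R2 <- R2 - (-1/2)*R1:  [    0   1/2  -5/2 ]
R3 <- R3 - (3/4)*R1:  [     0  -17/4  -27/4 ]
R3 <- R3 - (-17/2)*R2:  [   0    0  -28 ]
Upper-triangular form:
[ 8    3     5 ]
[ 0  1/2  -5/2 ]
[ 0    0   -28 ]
det(A) = (-1)^0 * (8) * (1/2) * (-28) = -112  (0 row swaps -> sign +1)

det(A) = -112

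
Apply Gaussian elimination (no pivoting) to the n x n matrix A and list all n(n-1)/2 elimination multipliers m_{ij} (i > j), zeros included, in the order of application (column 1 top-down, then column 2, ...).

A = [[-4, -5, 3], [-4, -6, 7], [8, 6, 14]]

Forward elimination:
R2 <- R2 - (1)*R1:  [  0  -1   4 ]
R3 <- R3 - (-2)*R1:  [  0  -4  20 ]
R3 <- R3 - (4)*R2:  [ 0  0  4 ]
Multipliers (in order of application): m_{21} = 1, m_{31} = -2, m_{32} = 4

multipliers: 1, -2, 4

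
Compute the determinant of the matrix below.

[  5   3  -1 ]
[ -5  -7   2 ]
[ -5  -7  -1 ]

Forward elimination:
R2 <- R2 - (-1)*R1:  [  0  -4   1 ]
R3 <- R3 - (-1)*R1:  [  0  -4  -2 ]
R3 <- R3 - (1)*R2:  [  0   0  -3 ]
Upper-triangular form:
[ 5   3  -1 ]
[ 0  -4   1 ]
[ 0   0  -3 ]
det(A) = (-1)^0 * (5) * (-4) * (-3) = 60  (0 row swaps -> sign +1)

det(A) = 60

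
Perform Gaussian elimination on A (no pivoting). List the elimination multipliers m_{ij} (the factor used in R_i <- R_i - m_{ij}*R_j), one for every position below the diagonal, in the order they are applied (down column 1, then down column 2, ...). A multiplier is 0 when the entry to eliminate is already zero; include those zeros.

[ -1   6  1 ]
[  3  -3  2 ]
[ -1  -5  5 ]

Forward elimination:
R2 <- R2 - (-3)*R1:  [  0  15   5 ]
R3 <- R3 - (1)*R1:  [   0  -11    4 ]
R3 <- R3 - (-11/15)*R2:  [    0     0  23/3 ]
Multipliers (in order of application): m_{21} = -3, m_{31} = 1, m_{32} = -11/15

multipliers: -3, 1, -11/15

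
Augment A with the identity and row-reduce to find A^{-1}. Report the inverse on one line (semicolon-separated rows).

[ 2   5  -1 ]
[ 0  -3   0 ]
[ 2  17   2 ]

inverse = [1/3 3/2 1/6; 0 -1/3 0; -1/3 4/3 1/3]

Gauss-Jordan on [A | I]:
R1 <- (1/2)*R1:  [    1   5/2  -1/2  |   1/2     0     0 ]
R3 <- R3 - (2)*R1:  [  0  12   3  |  -1   0   1 ]
R2 <- (1/-3)*R2:  [    0     1     0  |     0  -1/3     0 ]
R1 <- R1 - (5/2)*R2:  [    1     0  -1/2  |   1/2   5/6     0 ]
R3 <- R3 - (12)*R2:  [  0   0   3  |  -1   4   1 ]
R3 <- (1/3)*R3:  [    0     0     1  |  -1/3   4/3   1/3 ]
R1 <- R1 - (-1/2)*R3:  [   1    0    0  |  1/3  3/2  1/6 ]
Right block of [I | A^{-1}] is the inverse:
[  1/3   3/2  1/6 ]
[    0  -1/3    0 ]
[ -1/3   4/3  1/3 ]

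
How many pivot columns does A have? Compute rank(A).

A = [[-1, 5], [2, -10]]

Row reduction:
R2 <- R2 - (-2)*R1:  [ 0  0 ]
Row echelon form:
[ -1  5 ]
[  0  0 ]
Nonzero rows / pivot columns: 1

rank(A) = 1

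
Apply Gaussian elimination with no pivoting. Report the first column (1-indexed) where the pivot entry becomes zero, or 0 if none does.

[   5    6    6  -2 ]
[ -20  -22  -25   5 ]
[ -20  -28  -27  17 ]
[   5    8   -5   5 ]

Naive forward elimination:
R2 <- R2 - (-4)*R1:  [  0   2  -1  -3 ]
R3 <- R3 - (-4)*R1:  [  0  -4  -3   9 ]
R4 <- R4 - (1)*R1:  [   0    2  -11    7 ]
R3 <- R3 - (-2)*R2:  [  0   0  -5   3 ]
R4 <- R4 - (1)*R2:  [   0    0  -10   10 ]
R4 <- R4 - (2)*R3:  [ 0  0  0  4 ]
All pivots nonzero; naive elimination completes without hitting a zero pivot.

first zero-pivot column = 0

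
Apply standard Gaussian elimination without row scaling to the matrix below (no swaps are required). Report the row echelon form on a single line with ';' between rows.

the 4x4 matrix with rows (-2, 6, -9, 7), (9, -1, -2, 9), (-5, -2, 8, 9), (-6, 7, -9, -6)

Forward elimination:
R2 <- R2 - (-9/2)*R1:  [     0     26  -85/2   81/2 ]
R3 <- R3 - (5/2)*R1:  [     0    -17   61/2  -17/2 ]
R4 <- R4 - (3)*R1:  [   0  -11   18  -27 ]
R3 <- R3 - (-17/26)*R2:  [      0       0  141/52  935/52 ]
R4 <- R4 - (-11/26)*R2:  [       0        0     1/52  -513/52 ]
R4 <- R4 - (1/141)*R3:  [         0          0          0  -1409/141 ]
Row echelon form:
[ -2   6      -9          7 ]
[  0  26   -85/2       81/2 ]
[  0   0  141/52     935/52 ]
[  0   0       0  -1409/141 ]

REF = [-2 6 -9 7; 0 26 -85/2 81/2; 0 0 141/52 935/52; 0 0 0 -1409/141]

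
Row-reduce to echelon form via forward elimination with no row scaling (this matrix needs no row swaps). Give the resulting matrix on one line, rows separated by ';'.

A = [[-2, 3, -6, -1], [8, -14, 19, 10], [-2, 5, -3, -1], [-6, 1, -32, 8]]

REF = [-2 3 -6 -1; 0 -2 -5 6; 0 0 -2 6; 0 0 0 5]

Forward elimination:
R2 <- R2 - (-4)*R1:  [  0  -2  -5   6 ]
R3 <- R3 - (1)*R1:  [ 0  2  3  0 ]
R4 <- R4 - (3)*R1:  [   0   -8  -14   11 ]
R3 <- R3 - (-1)*R2:  [  0   0  -2   6 ]
R4 <- R4 - (4)*R2:  [   0    0    6  -13 ]
R4 <- R4 - (-3)*R3:  [ 0  0  0  5 ]
Row echelon form:
[ -2   3  -6  -1 ]
[  0  -2  -5   6 ]
[  0   0  -2   6 ]
[  0   0   0   5 ]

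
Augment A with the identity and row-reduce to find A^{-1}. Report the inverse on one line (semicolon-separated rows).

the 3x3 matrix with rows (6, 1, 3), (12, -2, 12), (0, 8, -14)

inverse = [-17/12 19/24 3/8; 7/2 -7/4 -3/4; 2 -1 -1/2]

Gauss-Jordan on [A | I]:
R1 <- (1/6)*R1:  [   1  1/6  1/2  |  1/6    0    0 ]
R2 <- R2 - (12)*R1:  [  0  -4   6  |  -2   1   0 ]
R2 <- (1/-4)*R2:  [    0     1  -3/2  |   1/2  -1/4     0 ]
R1 <- R1 - (1/6)*R2:  [    1     0   3/4  |  1/12  1/24     0 ]
R3 <- R3 - (8)*R2:  [  0   0  -2  |  -4   2   1 ]
R3 <- (1/-2)*R3:  [    0     0     1  |     2    -1  -1/2 ]
R1 <- R1 - (3/4)*R3:  [      1       0       0  |  -17/12   19/24     3/8 ]
R2 <- R2 - (-3/2)*R3:  [    0     1     0  |   7/2  -7/4  -3/4 ]
Right block of [I | A^{-1}] is the inverse:
[ -17/12  19/24   3/8 ]
[    7/2   -7/4  -3/4 ]
[      2     -1  -1/2 ]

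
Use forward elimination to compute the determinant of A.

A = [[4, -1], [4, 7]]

det(A) = 32

Forward elimination:
R2 <- R2 - (1)*R1:  [ 0  8 ]
Upper-triangular form:
[ 4  -1 ]
[ 0   8 ]
det(A) = (-1)^0 * (4) * (8) = 32  (0 row swaps -> sign +1)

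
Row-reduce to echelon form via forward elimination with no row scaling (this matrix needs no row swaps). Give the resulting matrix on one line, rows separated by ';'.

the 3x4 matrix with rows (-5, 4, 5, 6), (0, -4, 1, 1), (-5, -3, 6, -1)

Forward elimination:
R3 <- R3 - (1)*R1:  [  0  -7   1  -7 ]
R3 <- R3 - (7/4)*R2:  [     0      0   -3/4  -35/4 ]
Row echelon form:
[ -5   4     5      6 ]
[  0  -4     1      1 ]
[  0   0  -3/4  -35/4 ]

REF = [-5 4 5 6; 0 -4 1 1; 0 0 -3/4 -35/4]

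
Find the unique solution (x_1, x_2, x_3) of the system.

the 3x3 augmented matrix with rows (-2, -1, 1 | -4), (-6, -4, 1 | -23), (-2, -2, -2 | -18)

Forward elimination on [A|b]:
R2 <- R2 - (3)*R1:  [   0   -1   -2  -11 ]
R3 <- R3 - (1)*R1:  [   0   -1   -3  -14 ]
R3 <- R3 - (1)*R2:  [  0   0  -1  -3 ]
Row echelon form:
[ -2  -1   1  |   -4 ]
[  0  -1  -2  |  -11 ]
[  0   0  -1  |   -3 ]
Back-substitution:
x_3 = (-3) / -1 = 3
x_2 = (-11 - (-2)*(3)) / -1 = 5
x_1 = (-4 - (-1)*(5) - (1)*(3)) / -2 = 1

(1, 5, 3)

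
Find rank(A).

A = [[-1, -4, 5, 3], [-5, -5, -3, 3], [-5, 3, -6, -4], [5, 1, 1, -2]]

rank(A) = 4

Row reduction:
R2 <- R2 - (5)*R1:  [   0   15  -28  -12 ]
R3 <- R3 - (5)*R1:  [   0   23  -31  -19 ]
R4 <- R4 - (-5)*R1:  [   0  -19   26   13 ]
R3 <- R3 - (23/15)*R2:  [      0       0  179/15    -3/5 ]
R4 <- R4 - (-19/15)*R2:  [       0        0  -142/15    -11/5 ]
R4 <- R4 - (-142/179)*R3:  [        0         0         0  -479/179 ]
Row echelon form:
[ -1  -4       5         3 ]
[  0  15     -28       -12 ]
[  0   0  179/15      -3/5 ]
[  0   0       0  -479/179 ]
Nonzero rows / pivot columns: 4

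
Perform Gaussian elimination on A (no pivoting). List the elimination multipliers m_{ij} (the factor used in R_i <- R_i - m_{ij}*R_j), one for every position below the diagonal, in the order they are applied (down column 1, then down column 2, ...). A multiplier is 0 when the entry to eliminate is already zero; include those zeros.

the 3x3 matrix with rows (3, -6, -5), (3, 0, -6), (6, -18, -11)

Forward elimination:
R2 <- R2 - (1)*R1:  [  0   6  -1 ]
R3 <- R3 - (2)*R1:  [  0  -6  -1 ]
R3 <- R3 - (-1)*R2:  [  0   0  -2 ]
Multipliers (in order of application): m_{21} = 1, m_{31} = 2, m_{32} = -1

multipliers: 1, 2, -1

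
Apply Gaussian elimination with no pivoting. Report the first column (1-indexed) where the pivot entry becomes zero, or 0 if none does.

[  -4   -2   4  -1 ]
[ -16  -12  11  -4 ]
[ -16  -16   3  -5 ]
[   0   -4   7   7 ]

first zero-pivot column = 0

Naive forward elimination:
R2 <- R2 - (4)*R1:  [  0  -4  -5   0 ]
R3 <- R3 - (4)*R1:  [   0   -8  -13   -1 ]
R3 <- R3 - (2)*R2:  [  0   0  -3  -1 ]
R4 <- R4 - (1)*R2:  [  0   0  12   7 ]
R4 <- R4 - (-4)*R3:  [ 0  0  0  3 ]
All pivots nonzero; naive elimination completes without hitting a zero pivot.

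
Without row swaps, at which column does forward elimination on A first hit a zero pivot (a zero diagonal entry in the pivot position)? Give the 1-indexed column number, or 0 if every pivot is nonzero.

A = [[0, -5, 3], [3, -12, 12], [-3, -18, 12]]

Naive forward elimination:
Pivot entry (1,1) is zero but row 2 has 3 in column 1 -> naive elimination stops; a row interchange (e.g. R1 <-> R2) would be required here.

first zero-pivot column = 1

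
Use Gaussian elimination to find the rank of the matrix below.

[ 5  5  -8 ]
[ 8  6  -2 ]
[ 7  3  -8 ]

rank(A) = 3

Row reduction:
R2 <- R2 - (8/5)*R1:  [    0    -2  54/5 ]
R3 <- R3 - (7/5)*R1:  [    0    -4  16/5 ]
R3 <- R3 - (2)*R2:  [     0      0  -92/5 ]
Row echelon form:
[ 5   5     -8 ]
[ 0  -2   54/5 ]
[ 0   0  -92/5 ]
Nonzero rows / pivot columns: 3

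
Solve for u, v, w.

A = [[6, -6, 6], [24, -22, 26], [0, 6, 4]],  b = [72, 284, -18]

(4, -5, 3)

Forward elimination on [A|b]:
R2 <- R2 - (4)*R1:  [  0   2   2  -4 ]
R3 <- R3 - (3)*R2:  [  0   0  -2  -6 ]
Row echelon form:
[ 6  -6   6  |  72 ]
[ 0   2   2  |  -4 ]
[ 0   0  -2  |  -6 ]
Back-substitution:
w = (-6) / -2 = 3
v = (-4 - (2)*(3)) / 2 = -5
u = (72 - (-6)*(-5) - (6)*(3)) / 6 = 4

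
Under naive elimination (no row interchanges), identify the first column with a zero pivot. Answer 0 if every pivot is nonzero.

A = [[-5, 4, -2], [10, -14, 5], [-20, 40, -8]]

first zero-pivot column = 0

Naive forward elimination:
R2 <- R2 - (-2)*R1:  [  0  -6   1 ]
R3 <- R3 - (4)*R1:  [  0  24   0 ]
R3 <- R3 - (-4)*R2:  [ 0  0  4 ]
All pivots nonzero; naive elimination completes without hitting a zero pivot.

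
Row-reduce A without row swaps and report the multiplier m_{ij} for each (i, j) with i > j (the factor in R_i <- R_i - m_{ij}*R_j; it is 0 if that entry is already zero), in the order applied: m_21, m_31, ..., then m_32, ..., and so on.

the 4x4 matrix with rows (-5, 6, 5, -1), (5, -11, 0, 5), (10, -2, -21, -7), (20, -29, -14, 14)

multipliers: -1, -2, -4, -2, 1, -1

Forward elimination:
R2 <- R2 - (-1)*R1:  [  0  -5   5   4 ]
R3 <- R3 - (-2)*R1:  [   0   10  -11   -9 ]
R4 <- R4 - (-4)*R1:  [  0  -5   6  10 ]
R3 <- R3 - (-2)*R2:  [  0   0  -1  -1 ]
R4 <- R4 - (1)*R2:  [ 0  0  1  6 ]
R4 <- R4 - (-1)*R3:  [ 0  0  0  5 ]
Multipliers (in order of application): m_{21} = -1, m_{31} = -2, m_{41} = -4, m_{32} = -2, m_{42} = 1, m_{43} = -1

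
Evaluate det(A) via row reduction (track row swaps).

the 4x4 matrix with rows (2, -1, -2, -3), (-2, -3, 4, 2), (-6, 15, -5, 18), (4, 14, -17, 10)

det(A) = 240

Forward elimination:
R2 <- R2 - (-1)*R1:  [  0  -4   2  -1 ]
R3 <- R3 - (-3)*R1:  [   0   12  -11    9 ]
R4 <- R4 - (2)*R1:  [   0   16  -13   16 ]
R3 <- R3 - (-3)*R2:  [  0   0  -5   6 ]
R4 <- R4 - (-4)*R2:  [  0   0  -5  12 ]
R4 <- R4 - (1)*R3:  [ 0  0  0  6 ]
Upper-triangular form:
[ 2  -1  -2  -3 ]
[ 0  -4   2  -1 ]
[ 0   0  -5   6 ]
[ 0   0   0   6 ]
det(A) = (-1)^0 * (2) * (-4) * (-5) * (6) = 240  (0 row swaps -> sign +1)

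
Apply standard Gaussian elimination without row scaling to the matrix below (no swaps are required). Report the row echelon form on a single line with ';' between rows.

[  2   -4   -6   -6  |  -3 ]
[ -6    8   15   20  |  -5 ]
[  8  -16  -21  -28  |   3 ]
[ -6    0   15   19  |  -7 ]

Forward elimination:
R2 <- R2 - (-3)*R1:  [   0   -4   -3    2  -14 ]
R3 <- R3 - (4)*R1:  [  0   0   3  -4  15 ]
R4 <- R4 - (-3)*R1:  [   0  -12   -3    1  -16 ]
R4 <- R4 - (3)*R2:  [  0   0   6  -5  26 ]
R4 <- R4 - (2)*R3:  [  0   0   0   3  -4 ]
Row echelon form:
[ 2  -4  -6  -6  |   -3 ]
[ 0  -4  -3   2  |  -14 ]
[ 0   0   3  -4  |   15 ]
[ 0   0   0   3  |   -4 ]

REF = [2 -4 -6 -6 -3; 0 -4 -3 2 -14; 0 0 3 -4 15; 0 0 0 3 -4]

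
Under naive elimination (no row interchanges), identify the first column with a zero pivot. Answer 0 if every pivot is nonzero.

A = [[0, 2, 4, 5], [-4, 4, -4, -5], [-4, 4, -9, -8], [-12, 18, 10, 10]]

first zero-pivot column = 1

Naive forward elimination:
Pivot entry (1,1) is zero but row 2 has -4 in column 1 -> naive elimination stops; a row interchange (e.g. R1 <-> R2) would be required here.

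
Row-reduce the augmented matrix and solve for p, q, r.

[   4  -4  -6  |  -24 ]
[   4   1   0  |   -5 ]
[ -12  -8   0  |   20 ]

Forward elimination on [A|b]:
R2 <- R2 - (1)*R1:  [  0   5   6  19 ]
R3 <- R3 - (-3)*R1:  [   0  -20  -18  -52 ]
R3 <- R3 - (-4)*R2:  [  0   0   6  24 ]
Row echelon form:
[ 4  -4  -6  |  -24 ]
[ 0   5   6  |   19 ]
[ 0   0   6  |   24 ]
Back-substitution:
r = (24) / 6 = 4
q = (19 - (6)*(4)) / 5 = -1
p = (-24 - (-4)*(-1) - (-6)*(4)) / 4 = -1

(-1, -1, 4)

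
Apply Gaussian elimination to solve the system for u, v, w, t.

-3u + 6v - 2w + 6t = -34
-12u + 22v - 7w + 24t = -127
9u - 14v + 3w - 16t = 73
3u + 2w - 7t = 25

(-2, -2, 5, -3)

Forward elimination on [A|b]:
R2 <- R2 - (4)*R1:  [  0  -2   1   0   9 ]
R3 <- R3 - (-3)*R1:  [   0    4   -3    2  -29 ]
R4 <- R4 - (-1)*R1:  [  0   6   0  -1  -9 ]
R3 <- R3 - (-2)*R2:  [   0    0   -1    2  -11 ]
R4 <- R4 - (-3)*R2:  [  0   0   3  -1  18 ]
R4 <- R4 - (-3)*R3:  [   0    0    0    5  -15 ]
Row echelon form:
[ -3   6  -2  6  |  -34 ]
[  0  -2   1  0  |    9 ]
[  0   0  -1  2  |  -11 ]
[  0   0   0  5  |  -15 ]
Back-substitution:
t = (-15) / 5 = -3
w = (-11 - (2)*(-3)) / -1 = 5
v = (9 - (1)*(5)) / -2 = -2
u = (-34 - (6)*(-2) - (-2)*(5) - (6)*(-3)) / -3 = -2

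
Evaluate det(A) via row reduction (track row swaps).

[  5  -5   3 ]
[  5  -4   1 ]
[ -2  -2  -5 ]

Forward elimination:
R2 <- R2 - (1)*R1:  [  0   1  -2 ]
R3 <- R3 - (-2/5)*R1:  [     0     -4  -19/5 ]
R3 <- R3 - (-4)*R2:  [     0      0  -59/5 ]
Upper-triangular form:
[ 5  -5      3 ]
[ 0   1     -2 ]
[ 0   0  -59/5 ]
det(A) = (-1)^0 * (5) * (1) * (-59/5) = -59  (0 row swaps -> sign +1)

det(A) = -59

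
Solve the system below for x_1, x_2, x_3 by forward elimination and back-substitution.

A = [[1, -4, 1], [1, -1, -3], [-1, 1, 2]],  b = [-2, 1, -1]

(2, 1, 0)

Forward elimination on [A|b]:
R2 <- R2 - (1)*R1:  [  0   3  -4   3 ]
R3 <- R3 - (-1)*R1:  [  0  -3   3  -3 ]
R3 <- R3 - (-1)*R2:  [  0   0  -1   0 ]
Row echelon form:
[ 1  -4   1  |  -2 ]
[ 0   3  -4  |   3 ]
[ 0   0  -1  |   0 ]
Back-substitution:
x_3 = (0) / -1 = 0
x_2 = (3 - (-4)*(0)) / 3 = 1
x_1 = (-2 - (-4)*(1) - (1)*(0)) / 1 = 2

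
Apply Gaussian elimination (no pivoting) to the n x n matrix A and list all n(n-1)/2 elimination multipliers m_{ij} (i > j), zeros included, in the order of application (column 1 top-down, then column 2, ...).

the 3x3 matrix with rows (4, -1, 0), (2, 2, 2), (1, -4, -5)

multipliers: 1/2, 1/4, -3/2

Forward elimination:
R2 <- R2 - (1/2)*R1:  [   0  5/2    2 ]
R3 <- R3 - (1/4)*R1:  [     0  -15/4     -5 ]
R3 <- R3 - (-3/2)*R2:  [  0   0  -2 ]
Multipliers (in order of application): m_{21} = 1/2, m_{31} = 1/4, m_{32} = -3/2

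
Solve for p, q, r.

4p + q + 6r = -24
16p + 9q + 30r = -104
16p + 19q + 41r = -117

Forward elimination on [A|b]:
R2 <- R2 - (4)*R1:  [  0   5   6  -8 ]
R3 <- R3 - (4)*R1:  [   0   15   17  -21 ]
R3 <- R3 - (3)*R2:  [  0   0  -1   3 ]
Row echelon form:
[ 4  1   6  |  -24 ]
[ 0  5   6  |   -8 ]
[ 0  0  -1  |    3 ]
Back-substitution:
r = (3) / -1 = -3
q = (-8 - (6)*(-3)) / 5 = 2
p = (-24 - (1)*(2) - (6)*(-3)) / 4 = -2

(-2, 2, -3)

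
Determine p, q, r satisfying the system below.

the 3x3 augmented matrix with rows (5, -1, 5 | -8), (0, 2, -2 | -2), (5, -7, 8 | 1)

(-1, -2, -1)

Forward elimination on [A|b]:
R3 <- R3 - (1)*R1:  [  0  -6   3   9 ]
R3 <- R3 - (-3)*R2:  [  0   0  -3   3 ]
Row echelon form:
[ 5  -1   5  |  -8 ]
[ 0   2  -2  |  -2 ]
[ 0   0  -3  |   3 ]
Back-substitution:
r = (3) / -3 = -1
q = (-2 - (-2)*(-1)) / 2 = -2
p = (-8 - (-1)*(-2) - (5)*(-1)) / 5 = -1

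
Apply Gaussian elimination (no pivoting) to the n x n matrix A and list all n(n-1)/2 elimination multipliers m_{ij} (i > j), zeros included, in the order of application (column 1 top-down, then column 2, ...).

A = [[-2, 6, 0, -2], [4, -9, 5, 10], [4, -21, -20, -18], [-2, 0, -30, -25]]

Forward elimination:
R2 <- R2 - (-2)*R1:  [ 0  3  5  6 ]
R3 <- R3 - (-2)*R1:  [   0   -9  -20  -22 ]
R4 <- R4 - (1)*R1:  [   0   -6  -30  -23 ]
R3 <- R3 - (-3)*R2:  [  0   0  -5  -4 ]
R4 <- R4 - (-2)*R2:  [   0    0  -20  -11 ]
R4 <- R4 - (4)*R3:  [ 0  0  0  5 ]
Multipliers (in order of application): m_{21} = -2, m_{31} = -2, m_{41} = 1, m_{32} = -3, m_{42} = -2, m_{43} = 4

multipliers: -2, -2, 1, -3, -2, 4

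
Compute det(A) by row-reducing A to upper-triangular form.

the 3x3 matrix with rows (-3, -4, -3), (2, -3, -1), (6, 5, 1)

det(A) = -58

Forward elimination:
R2 <- R2 - (-2/3)*R1:  [     0  -17/3     -3 ]
R3 <- R3 - (-2)*R1:  [  0  -3  -5 ]
R3 <- R3 - (9/17)*R2:  [      0       0  -58/17 ]
Upper-triangular form:
[ -3     -4      -3 ]
[  0  -17/3      -3 ]
[  0      0  -58/17 ]
det(A) = (-1)^0 * (-3) * (-17/3) * (-58/17) = -58  (0 row swaps -> sign +1)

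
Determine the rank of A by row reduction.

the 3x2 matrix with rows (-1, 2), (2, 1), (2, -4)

Row reduction:
R2 <- R2 - (-2)*R1:  [ 0  5 ]
R3 <- R3 - (-2)*R1:  [ 0  0 ]
Row echelon form:
[ -1  2 ]
[  0  5 ]
[  0  0 ]
Nonzero rows / pivot columns: 2

rank(A) = 2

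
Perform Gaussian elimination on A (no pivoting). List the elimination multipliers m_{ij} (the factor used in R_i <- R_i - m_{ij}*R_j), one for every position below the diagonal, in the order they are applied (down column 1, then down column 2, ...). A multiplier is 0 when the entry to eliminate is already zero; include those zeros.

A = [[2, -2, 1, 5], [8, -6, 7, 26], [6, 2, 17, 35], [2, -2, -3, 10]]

multipliers: 4, 3, 1, 4, 0, -2

Forward elimination:
R2 <- R2 - (4)*R1:  [ 0  2  3  6 ]
R3 <- R3 - (3)*R1:  [  0   8  14  20 ]
R4 <- R4 - (1)*R1:  [  0   0  -4   5 ]
R3 <- R3 - (4)*R2:  [  0   0   2  -4 ]
R4: entry in column 2 is already 0 -> m_{42} = 0 (no row operation needed)
R4 <- R4 - (-2)*R3:  [  0   0   0  -3 ]
Multipliers (in order of application): m_{21} = 4, m_{31} = 3, m_{41} = 1, m_{32} = 4, m_{42} = 0, m_{43} = -2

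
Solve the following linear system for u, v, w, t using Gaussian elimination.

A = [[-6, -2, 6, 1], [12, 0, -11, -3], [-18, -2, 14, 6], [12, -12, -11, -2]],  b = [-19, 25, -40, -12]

Forward elimination on [A|b]:
R2 <- R2 - (-2)*R1:  [   0   -4    1   -1  -13 ]
R3 <- R3 - (3)*R1:  [  0   4  -4   3  17 ]
R4 <- R4 - (-2)*R1:  [   0  -16    1    0  -50 ]
R3 <- R3 - (-1)*R2:  [  0   0  -3   2   4 ]
R4 <- R4 - (4)*R2:  [  0   0  -3   4   2 ]
R4 <- R4 - (1)*R3:  [  0   0   0   2  -2 ]
Row echelon form:
[ -6  -2   6   1  |  -19 ]
[  0  -4   1  -1  |  -13 ]
[  0   0  -3   2  |    4 ]
[  0   0   0   2  |   -2 ]
Back-substitution:
t = (-2) / 2 = -1
w = (4 - (2)*(-1)) / -3 = -2
v = (-13 - (1)*(-2) - (-1)*(-1)) / -4 = 3
u = (-19 - (-2)*(3) - (6)*(-2) - (1)*(-1)) / -6 = 0

(0, 3, -2, -1)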